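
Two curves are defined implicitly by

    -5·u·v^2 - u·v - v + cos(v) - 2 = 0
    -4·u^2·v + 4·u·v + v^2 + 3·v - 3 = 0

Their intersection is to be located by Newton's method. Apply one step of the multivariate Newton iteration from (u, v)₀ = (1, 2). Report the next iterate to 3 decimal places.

At (1, 2): F = (-26.41615, 7.000).
Jacobian J = [[-5·v^2 - v, -10·u·v - u - sin(v) - 1], [-8·u·v + 4·v, -4·u^2 + 4·u + 2·v + 3]].
At the point, J = [[-22.000, -22.90930], [-8.000, 7.000]] (det J = -337.27438).
Solving J·Δ = −F gives Δ = (-0.073, -1.083).
Then the next iterate is (u, v)₁ = (0.927, 0.917).

(0.927, 0.917)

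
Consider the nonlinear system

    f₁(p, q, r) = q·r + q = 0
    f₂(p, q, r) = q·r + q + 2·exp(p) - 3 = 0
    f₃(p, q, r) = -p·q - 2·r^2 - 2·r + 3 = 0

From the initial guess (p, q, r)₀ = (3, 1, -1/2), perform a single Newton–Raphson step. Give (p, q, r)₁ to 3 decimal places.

(2.075, 1.475, -1.238)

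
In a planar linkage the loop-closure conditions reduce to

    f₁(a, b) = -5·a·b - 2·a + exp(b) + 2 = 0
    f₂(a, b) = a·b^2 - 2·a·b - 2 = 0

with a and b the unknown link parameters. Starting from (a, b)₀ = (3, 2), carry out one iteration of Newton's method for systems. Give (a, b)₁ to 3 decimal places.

At (3, 2): F = (-26.61094, -2.000).
Jacobian J = [[-5·b - 2, -5·a + exp(b)], [b^2 - 2·b, 2·a·b - 2·a]].
At the point, J = [[-12.000, -7.61094], [0.000, 6.000]] (det J = -72.000).
Solving J·Δ = −F gives Δ = (-2.429, 0.333).
Then the next iterate is (a, b)₁ = (0.571, 2.333).

(0.571, 2.333)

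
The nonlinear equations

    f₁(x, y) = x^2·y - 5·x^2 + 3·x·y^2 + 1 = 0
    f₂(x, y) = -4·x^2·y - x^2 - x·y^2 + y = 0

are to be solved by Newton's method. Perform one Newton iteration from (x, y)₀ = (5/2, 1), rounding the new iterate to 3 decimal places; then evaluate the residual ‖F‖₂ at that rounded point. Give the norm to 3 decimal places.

At (5/2, 1): F = (-16.500, -32.750).
Jacobian J = [[2·x·y - 10·x + 3·y^2, x^2 + 6·x·y], [-8·x·y - 2·x - y^2, -4·x^2 - 2·x·y + 1]].
At the point, J = [[-17.000, 21.250], [-26.000, -29.000]] (det J = 1045.500).
Solving J·Δ = −F gives Δ = (-1.123, -0.122).
Then the next iterate is (x, y)₁ = (1.377, 0.878).
Re-evaluating at (1.377, 0.878): F = (-3.63132, -8.73884), so ‖F‖₂ = 9.463.

9.463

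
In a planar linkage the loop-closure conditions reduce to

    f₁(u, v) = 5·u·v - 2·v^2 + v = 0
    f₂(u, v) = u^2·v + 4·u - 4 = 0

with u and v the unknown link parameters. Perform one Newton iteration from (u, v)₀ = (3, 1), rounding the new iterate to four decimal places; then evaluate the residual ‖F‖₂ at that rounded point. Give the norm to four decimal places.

5.5822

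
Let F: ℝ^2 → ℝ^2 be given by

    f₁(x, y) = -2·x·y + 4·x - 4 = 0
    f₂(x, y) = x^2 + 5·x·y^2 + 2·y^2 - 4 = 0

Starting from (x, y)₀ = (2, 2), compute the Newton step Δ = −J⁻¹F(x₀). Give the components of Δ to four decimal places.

(0.0000, -1.0000)

At (2, 2): F = (-4.0000, 48.0000).
Jacobian J = [[-2·y + 4, -2·x], [2·x + 5·y^2, 10·x·y + 4·y]].
At the point, J = [[0.0000, -4.0000], [24.0000, 48.0000]] (det J = 96.0000).
Solving J·Δ = −F gives Δ = (0.0000, -1.0000).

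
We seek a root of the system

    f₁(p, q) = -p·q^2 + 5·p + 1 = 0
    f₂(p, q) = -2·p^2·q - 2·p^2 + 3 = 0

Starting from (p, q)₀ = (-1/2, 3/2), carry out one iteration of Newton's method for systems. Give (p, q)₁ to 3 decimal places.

At (-1/2, 3/2): F = (-0.375, 1.750).
Jacobian J = [[-q^2 + 5, -2·p·q], [-4·p·q - 4·p, -2·p^2]].
At the point, J = [[2.750, 1.500], [5.000, -0.500]] (det J = -8.875).
Solving J·Δ = −F gives Δ = (-0.275, 0.754).
Then the next iterate is (p, q)₁ = (-0.775, 2.254).

(-0.775, 2.254)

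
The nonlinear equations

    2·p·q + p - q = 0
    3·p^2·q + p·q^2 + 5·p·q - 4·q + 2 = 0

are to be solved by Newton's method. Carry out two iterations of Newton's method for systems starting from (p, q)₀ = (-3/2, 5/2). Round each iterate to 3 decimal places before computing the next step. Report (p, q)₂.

(-0.021, 0.411)

At (-3/2, 5/2): F = (-11.500, -19.250).
Jacobian J = [[2·q + 1, 2·p - 1], [6·p·q + q^2 + 5·q, 3·p^2 + 2·p·q + 5·p - 4]].
At the point, J = [[6.000, -4.000], [-3.750, -12.250]] (det J = -88.500).
Solving J·Δ = −F gives Δ = (0.722, -1.792).
Then the next iterate is (p, q)₁ = (-0.778, 0.708).
Round to (-0.778, 0.708) and repeat: F = (-2.58765, -2.69048), J = [[2.416, -2.556], [0.73632, -7.17580]].
Δ = (0.757, -0.297), so (p, q)₂ = (-0.021, 0.411).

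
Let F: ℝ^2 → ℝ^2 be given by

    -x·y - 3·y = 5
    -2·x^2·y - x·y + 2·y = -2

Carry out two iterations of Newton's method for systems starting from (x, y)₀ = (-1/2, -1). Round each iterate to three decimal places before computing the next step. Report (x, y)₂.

(-12.217, 2.040)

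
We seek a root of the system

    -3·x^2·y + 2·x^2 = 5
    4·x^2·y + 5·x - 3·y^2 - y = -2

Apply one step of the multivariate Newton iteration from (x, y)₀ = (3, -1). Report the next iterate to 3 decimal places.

(1.503, -1.181)

At (3, -1): F = (40.000, -21.000).
Jacobian J = [[-6·x·y + 4·x, -3·x^2], [8·x·y + 5, 4·x^2 - 6·y - 1]].
At the point, J = [[30.000, -27.000], [-19.000, 41.000]] (det J = 717.000).
Solving J·Δ = −F gives Δ = (-1.497, -0.181).
Then the next iterate is (x, y)₁ = (1.503, -1.181).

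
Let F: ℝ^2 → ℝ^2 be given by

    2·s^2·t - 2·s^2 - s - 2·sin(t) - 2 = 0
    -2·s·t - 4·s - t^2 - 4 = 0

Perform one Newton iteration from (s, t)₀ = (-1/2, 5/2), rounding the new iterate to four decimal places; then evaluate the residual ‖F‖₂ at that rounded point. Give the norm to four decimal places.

0.7359

At (-1/2, 5/2): F = (-1.946944, -5.7500).
Jacobian J = [[4·s·t - 4·s - 1, 2·s^2 - 2·cos(t)], [-2·t - 4, -2·s - 2·t]].
At the point, J = [[-4.0000, 2.102287], [-9.0000, -4.0000]] (det J = 34.920585).
Solving J·Δ = −F gives Δ = (-0.5692, -0.1569).
Then the next iterate is (s, t)₁ = (-1.0692, 2.3431).
Re-evaluating at (-1.0692, 2.3431): F = (0.707423, -0.202833), so ‖F‖₂ = 0.7359.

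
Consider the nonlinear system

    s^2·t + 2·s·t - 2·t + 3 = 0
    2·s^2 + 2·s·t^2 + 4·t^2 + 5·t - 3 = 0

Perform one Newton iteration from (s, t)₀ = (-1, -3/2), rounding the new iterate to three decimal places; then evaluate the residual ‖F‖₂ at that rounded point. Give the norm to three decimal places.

At (-1, -3/2): F = (7.500, -4.000).
Jacobian J = [[2·s·t + 2·t, s^2 + 2·s - 2], [4·s + 2·t^2, 4·s·t + 8·t + 5]].
At the point, J = [[0.000, -3.000], [0.500, -1.000]] (det J = 1.500).
Solving J·Δ = −F gives Δ = (13.000, 2.500).
Then the next iterate is (s, t)₁ = (12.000, 1.000).
Re-evaluating at (12.000, 1.000): F = (169.000, 318.000), so ‖F‖₂ = 360.118.

360.118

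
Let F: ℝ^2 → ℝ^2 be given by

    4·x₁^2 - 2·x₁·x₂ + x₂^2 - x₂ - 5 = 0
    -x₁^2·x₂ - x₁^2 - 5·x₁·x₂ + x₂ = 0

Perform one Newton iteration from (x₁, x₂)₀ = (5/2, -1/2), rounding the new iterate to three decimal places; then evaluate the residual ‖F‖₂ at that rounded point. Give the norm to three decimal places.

4.881

At (5/2, -1/2): F = (23.250, 2.625).
Jacobian J = [[8·x₁ - 2·x₂, -2·x₁ + 2·x₂ - 1], [-2·x₁·x₂ - 2·x₁ - 5·x₂, -x₁^2 - 5·x₁ + 1]].
At the point, J = [[21.000, -7.000], [0.000, -17.750]] (det J = -372.750).
Solving J·Δ = −F gives Δ = (-1.058, 0.148).
Then the next iterate is (x₁, x₂)₁ = (1.442, -0.352).
Re-evaluating at (1.442, -0.352): F = (4.80853, 0.83849), so ‖F‖₂ = 4.881.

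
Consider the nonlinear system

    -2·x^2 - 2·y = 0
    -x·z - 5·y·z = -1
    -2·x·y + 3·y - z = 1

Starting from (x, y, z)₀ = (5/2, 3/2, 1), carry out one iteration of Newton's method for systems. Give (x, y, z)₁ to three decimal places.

(0.864, 1.929, 0.049)

At (5/2, 3/2, 1): F = (-15.500, -9.000, -5.000).
Jacobian J = [[-4·x, -2, 0], [-z, -5·z, -x - 5·y], [-2·y, -2·x + 3, -1]].
At the point, J = [[-10.000, -2.000, 0.000], [-1.000, -5.000, -10.000], [-3.000, -2.000, -1.000]] (det J = 92.000).
Solving J·Δ = −F gives Δ = (-1.636, 0.429, -0.951).
Then the next iterate is (x, y, z)₁ = (0.864, 1.929, 0.049).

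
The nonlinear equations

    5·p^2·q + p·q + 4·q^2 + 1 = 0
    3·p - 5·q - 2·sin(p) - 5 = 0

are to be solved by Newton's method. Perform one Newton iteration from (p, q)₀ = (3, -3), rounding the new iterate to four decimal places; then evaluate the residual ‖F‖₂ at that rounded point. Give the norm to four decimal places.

At (3, -3): F = (-107.0000, 18.717760).
Jacobian J = [[10·p·q + q, 5·p^2 + p + 8·q], [-2·cos(p) + 3, -5]].
At the point, J = [[-93.0000, 24.0000], [4.979985, -5.0000]] (det J = 345.480360).
Solving J·Δ = −F gives Δ = (-0.2483, 3.4963).
Then the next iterate is (p, q)₁ = (2.7517, 0.4963).
Re-evaluating at (2.7517, 0.4963): F = (22.140476, 0.013422), so ‖F‖₂ = 22.1405.

22.1405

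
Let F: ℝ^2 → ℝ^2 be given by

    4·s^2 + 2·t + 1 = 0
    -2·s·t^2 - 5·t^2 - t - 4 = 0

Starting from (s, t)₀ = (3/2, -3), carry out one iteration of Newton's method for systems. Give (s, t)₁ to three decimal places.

(0.943, -1.660)

At (3/2, -3): F = (4.000, -73.000).
Jacobian J = [[8·s, 2], [-2·t^2, -4·s·t - 10·t - 1]].
At the point, J = [[12.000, 2.000], [-18.000, 47.000]] (det J = 600.000).
Solving J·Δ = −F gives Δ = (-0.557, 1.340).
Then the next iterate is (s, t)₁ = (0.943, -1.660).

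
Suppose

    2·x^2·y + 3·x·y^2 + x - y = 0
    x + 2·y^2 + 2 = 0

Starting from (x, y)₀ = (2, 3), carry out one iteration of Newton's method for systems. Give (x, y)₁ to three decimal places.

At (2, 3): F = (77.000, 22.000).
Jacobian J = [[4·x·y + 3·y^2 + 1, 2·x^2 + 6·x·y - 1], [1, 4·y]].
At the point, J = [[52.000, 43.000], [1.000, 12.000]] (det J = 581.000).
Solving J·Δ = −F gives Δ = (0.038, -1.836).
Then the next iterate is (x, y)₁ = (2.038, 1.164).

(2.038, 1.164)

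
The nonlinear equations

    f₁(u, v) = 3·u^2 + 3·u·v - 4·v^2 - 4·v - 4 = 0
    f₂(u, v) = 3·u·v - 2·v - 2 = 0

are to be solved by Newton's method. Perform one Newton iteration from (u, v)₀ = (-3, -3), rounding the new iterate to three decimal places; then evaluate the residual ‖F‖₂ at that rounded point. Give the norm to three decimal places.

9.077

At (-3, -3): F = (26.000, 31.000).
Jacobian J = [[6·u + 3·v, 3·u - 8·v - 4], [3·v, 3·u - 2]].
At the point, J = [[-27.000, 11.000], [-9.000, -11.000]] (det J = 396.000).
Solving J·Δ = −F gives Δ = (1.583, 1.523).
Then the next iterate is (u, v)₁ = (-1.417, -1.477).
Re-evaluating at (-1.417, -1.477): F = (5.48428, 7.23273), so ‖F‖₂ = 9.077.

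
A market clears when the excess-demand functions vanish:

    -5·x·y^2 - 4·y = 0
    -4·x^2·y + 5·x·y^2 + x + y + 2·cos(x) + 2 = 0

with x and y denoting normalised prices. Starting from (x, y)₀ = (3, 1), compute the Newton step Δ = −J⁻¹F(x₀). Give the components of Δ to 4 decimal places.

At (3, 1): F = (-19.0000, -16.979985).
Jacobian J = [[-5·y^2, -10·x·y - 4], [-8·x·y + 5·y^2 - 2·sin(x) + 1, -4·x^2 + 10·x·y + 1]].
At the point, J = [[-5.0000, -34.0000], [-18.282240, -5.0000]] (det J = -596.596161).
Solving J·Δ = −F gives Δ = (-0.8085, -0.4399).

(-0.8085, -0.4399)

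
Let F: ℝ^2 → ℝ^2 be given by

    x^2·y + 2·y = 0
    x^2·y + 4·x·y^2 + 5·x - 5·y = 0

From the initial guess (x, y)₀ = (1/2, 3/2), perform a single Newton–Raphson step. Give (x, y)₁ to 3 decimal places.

At (1/2, 3/2): F = (3.375, -0.125).
Jacobian J = [[2·x·y, x^2 + 2], [2·x·y + 4·y^2 + 5, x^2 + 8·x·y - 5]].
At the point, J = [[1.500, 2.250], [15.500, 1.250]] (det J = -33.000).
Solving J·Δ = −F gives Δ = (0.136, -1.591).
Then the next iterate is (x, y)₁ = (0.636, -0.091).

(0.636, -0.091)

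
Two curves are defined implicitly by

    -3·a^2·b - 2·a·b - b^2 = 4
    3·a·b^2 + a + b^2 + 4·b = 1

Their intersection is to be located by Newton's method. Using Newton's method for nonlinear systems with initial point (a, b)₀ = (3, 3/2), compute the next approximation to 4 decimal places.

(1.9238, 0.8483)

At (3, 3/2): F = (-55.7500, 30.5000).
Jacobian J = [[-6·a·b - 2·b, -3·a^2 - 2·a - 2·b], [3·b^2 + 1, 6·a·b + 2·b + 4]].
At the point, J = [[-30.0000, -36.0000], [7.7500, 34.0000]] (det J = -741.0000).
Solving J·Δ = −F gives Δ = (-1.0762, -0.6517).
Then the next iterate is (a, b)₁ = (1.9238, 0.8483).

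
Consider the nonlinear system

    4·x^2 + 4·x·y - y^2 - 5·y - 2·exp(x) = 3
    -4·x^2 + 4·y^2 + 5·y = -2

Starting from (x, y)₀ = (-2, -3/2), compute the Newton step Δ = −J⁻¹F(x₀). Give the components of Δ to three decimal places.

(1.060, 0.637)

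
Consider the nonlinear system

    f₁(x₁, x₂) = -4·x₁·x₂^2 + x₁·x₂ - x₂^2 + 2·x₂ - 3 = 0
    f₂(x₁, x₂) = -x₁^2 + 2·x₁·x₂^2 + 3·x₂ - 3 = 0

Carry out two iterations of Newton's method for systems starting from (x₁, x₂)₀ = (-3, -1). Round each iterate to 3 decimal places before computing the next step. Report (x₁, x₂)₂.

(0.880, 0.815)

At (-3, -1): F = (9.000, -21.000).
Jacobian J = [[-4·x₂^2 + x₂, -8·x₁·x₂ + x₁ - 2·x₂ + 2], [-2·x₁ + 2·x₂^2, 4·x₁·x₂ + 3]].
At the point, J = [[-5.000, -23.000], [8.000, 15.000]] (det J = 109.000).
Solving J·Δ = −F gives Δ = (3.193, -0.303).
Then the next iterate is (x₁, x₂)₁ = (0.193, -1.303).
Round to (0.193, -1.303) and repeat: F = (-8.86600, -6.29089), J = [[-8.09424, 6.81083], [3.00962, 1.99408]].
Δ = (0.687, 2.118), so (x₁, x₂)₂ = (0.880, 0.815).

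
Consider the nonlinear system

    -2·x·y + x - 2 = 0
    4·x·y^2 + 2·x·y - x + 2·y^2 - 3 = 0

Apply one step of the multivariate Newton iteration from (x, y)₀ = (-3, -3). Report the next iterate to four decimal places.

At (-3, -3): F = (-23.0000, -72.0000).
Jacobian J = [[-2·y + 1, -2·x], [4·y^2 + 2·y - 1, 8·x·y + 2·x + 4·y]].
At the point, J = [[7.0000, 6.0000], [29.0000, 54.0000]] (det J = 204.0000).
Solving J·Δ = −F gives Δ = (3.9706, -0.7990).
Then the next iterate is (x, y)₁ = (0.9706, -3.7990).

(0.9706, -3.7990)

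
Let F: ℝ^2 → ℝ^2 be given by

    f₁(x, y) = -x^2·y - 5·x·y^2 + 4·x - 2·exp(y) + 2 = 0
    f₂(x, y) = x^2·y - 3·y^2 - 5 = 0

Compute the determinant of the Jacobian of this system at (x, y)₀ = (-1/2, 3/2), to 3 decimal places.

J = [[-2·x·y - 5·y^2 + 4, -x^2 - 10·x·y - 2·exp(y)], [2·x·y, x^2 - 6·y]].
At the point, J = [[-5.750, -1.71338], [-1.500, -8.750]].
det J = 47.742.

47.742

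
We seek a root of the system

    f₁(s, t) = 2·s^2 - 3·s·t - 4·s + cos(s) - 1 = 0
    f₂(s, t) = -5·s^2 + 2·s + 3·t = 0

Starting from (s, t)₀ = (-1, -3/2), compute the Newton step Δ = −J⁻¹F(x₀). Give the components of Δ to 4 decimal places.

At (-1, -3/2): F = (1.040302, -11.5000).
Jacobian J = [[4·s - 3·t - sin(s) - 4, -3·s], [-10·s + 2, 3]].
At the point, J = [[-2.658529, 3.0000], [12.0000, 3.0000]] (det J = -43.975587).
Solving J·Δ = −F gives Δ = (0.8555, 0.4114).

(0.8555, 0.4114)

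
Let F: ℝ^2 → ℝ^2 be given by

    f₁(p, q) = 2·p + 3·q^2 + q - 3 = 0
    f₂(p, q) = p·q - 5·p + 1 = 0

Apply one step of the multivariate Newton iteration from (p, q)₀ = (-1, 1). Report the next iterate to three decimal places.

(0.308, 0.769)

At (-1, 1): F = (-1.000, 5.000).
Jacobian J = [[2, 6·q + 1], [q - 5, p]].
At the point, J = [[2.000, 7.000], [-4.000, -1.000]] (det J = 26.000).
Solving J·Δ = −F gives Δ = (1.308, -0.231).
Then the next iterate is (p, q)₁ = (0.308, 0.769).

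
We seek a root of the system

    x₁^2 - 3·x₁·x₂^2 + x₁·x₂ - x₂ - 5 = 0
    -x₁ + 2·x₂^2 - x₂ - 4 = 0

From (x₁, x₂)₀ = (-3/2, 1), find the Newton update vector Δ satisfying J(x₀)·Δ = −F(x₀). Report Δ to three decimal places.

(0.882, 0.794)

At (-3/2, 1): F = (-0.750, -1.500).
Jacobian J = [[2·x₁ - 3·x₂^2 + x₂, -6·x₁·x₂ + x₁ - 1], [-1, 4·x₂ - 1]].
At the point, J = [[-5.000, 6.500], [-1.000, 3.000]] (det J = -8.500).
Solving J·Δ = −F gives Δ = (0.882, 0.794).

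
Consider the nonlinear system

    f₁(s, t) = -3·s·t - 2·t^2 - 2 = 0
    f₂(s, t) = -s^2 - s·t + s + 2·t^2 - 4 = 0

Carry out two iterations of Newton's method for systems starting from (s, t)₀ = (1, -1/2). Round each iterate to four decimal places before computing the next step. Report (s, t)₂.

(1.2424, -1.1970)

At (1, -1/2): F = (-1.0000, -3.0000).
Jacobian J = [[-3·t, -3·s - 4·t], [-2·s - t + 1, -s + 4·t]].
At the point, J = [[1.5000, -1.0000], [-0.5000, -3.0000]] (det J = -5.0000).
Solving J·Δ = −F gives Δ = (0.0000, -1.0000).
Then the next iterate is (s, t)₁ = (1.0000, -1.5000).
Round to (1.0000, -1.5000) and repeat: F = (-2.0000, 2.0000), J = [[4.5000, 3.0000], [0.5000, -7.0000]].
Δ = (0.2424, 0.3030), so (s, t)₂ = (1.2424, -1.1970).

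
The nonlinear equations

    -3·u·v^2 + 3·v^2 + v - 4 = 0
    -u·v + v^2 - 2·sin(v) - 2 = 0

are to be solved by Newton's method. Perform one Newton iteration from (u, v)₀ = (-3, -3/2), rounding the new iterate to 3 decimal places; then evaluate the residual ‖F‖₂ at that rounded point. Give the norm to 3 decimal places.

5.165

At (-3, -3/2): F = (21.500, -2.25501).
Jacobian J = [[-3·v^2, -6·u·v + 6·v + 1], [-v, -u + 2·v - 2·cos(v)]].
At the point, J = [[-6.750, -35.000], [1.500, -0.14147]] (det J = 53.45495).
Solving J·Δ = −F gives Δ = (1.533, 0.319).
Then the next iterate is (u, v)₁ = (-1.467, -1.181).
Re-evaluating at (-1.467, -1.181): F = (5.14163, -0.48779), so ‖F‖₂ = 5.165.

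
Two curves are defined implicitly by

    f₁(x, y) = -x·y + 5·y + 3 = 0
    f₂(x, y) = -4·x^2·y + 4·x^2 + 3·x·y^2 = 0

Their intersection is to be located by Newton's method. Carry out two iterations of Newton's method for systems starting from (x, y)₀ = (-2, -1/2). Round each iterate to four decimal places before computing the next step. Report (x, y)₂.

(-0.5456, -0.5375)

At (-2, -1/2): F = (-0.5000, 22.5000).
Jacobian J = [[-y, -x + 5], [-8·x·y + 8·x + 3·y^2, -4·x^2 + 6·x·y]].
At the point, J = [[0.5000, 7.0000], [-23.2500, -10.0000]] (det J = 157.7500).
Solving J·Δ = −F gives Δ = (0.9667, 0.0024).
Then the next iterate is (x, y)₁ = (-1.0333, -0.4976).
Round to (-1.0333, -0.4976) and repeat: F = (-0.002170, 5.628450), J = [[0.4976, 6.0333], [-11.636943, -1.185815]].
Δ = (0.4877, -0.0399), so (x, y)₂ = (-0.5456, -0.5375).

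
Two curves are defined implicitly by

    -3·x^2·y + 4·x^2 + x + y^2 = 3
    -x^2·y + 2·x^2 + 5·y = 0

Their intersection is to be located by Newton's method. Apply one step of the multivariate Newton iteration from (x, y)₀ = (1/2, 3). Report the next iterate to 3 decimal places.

(-3.318, -0.909)

At (1/2, 3): F = (5.250, 14.750).
Jacobian J = [[-6·x·y + 8·x + 1, -3·x^2 + 2·y], [-2·x·y + 4·x, -x^2 + 5]].
At the point, J = [[-4.000, 5.250], [-1.000, 4.750]] (det J = -13.750).
Solving J·Δ = −F gives Δ = (-3.818, -3.909).
Then the next iterate is (x, y)₁ = (-3.318, -0.909).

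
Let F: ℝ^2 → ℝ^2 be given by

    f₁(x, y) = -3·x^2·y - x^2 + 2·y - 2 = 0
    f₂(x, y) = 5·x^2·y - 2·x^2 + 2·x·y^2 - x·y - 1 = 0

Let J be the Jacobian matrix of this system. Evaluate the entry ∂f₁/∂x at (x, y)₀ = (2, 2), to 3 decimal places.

∂f₁/∂x = -6·x·y - 2·x.
At (2, 2) this is -28.000.

-28.000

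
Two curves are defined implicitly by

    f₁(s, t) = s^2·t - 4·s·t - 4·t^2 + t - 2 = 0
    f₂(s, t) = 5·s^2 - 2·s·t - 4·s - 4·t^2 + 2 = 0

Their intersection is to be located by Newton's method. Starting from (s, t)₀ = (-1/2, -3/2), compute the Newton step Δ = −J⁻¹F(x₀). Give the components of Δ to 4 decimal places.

(0.6683, 0.7123)

At (-1/2, -3/2): F = (-15.8750, -5.2500).
Jacobian J = [[2·s·t - 4·t, s^2 - 4·s - 8·t + 1], [10·s - 2·t - 4, -2·s - 8·t]].
At the point, J = [[7.5000, 15.2500], [-6.0000, 13.0000]] (det J = 189.0000).
Solving J·Δ = −F gives Δ = (0.6683, 0.7123).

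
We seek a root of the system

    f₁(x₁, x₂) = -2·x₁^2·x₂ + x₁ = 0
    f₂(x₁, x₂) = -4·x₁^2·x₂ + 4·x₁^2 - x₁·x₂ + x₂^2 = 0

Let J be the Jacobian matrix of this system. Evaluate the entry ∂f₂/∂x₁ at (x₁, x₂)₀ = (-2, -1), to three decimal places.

∂f₂/∂x₁ = -8·x₁·x₂ + 8·x₁ - x₂.
At (-2, -1) this is -31.000.

-31.000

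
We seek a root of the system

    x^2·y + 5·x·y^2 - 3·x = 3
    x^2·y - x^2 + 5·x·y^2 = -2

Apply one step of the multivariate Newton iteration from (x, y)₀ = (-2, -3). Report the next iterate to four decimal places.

(-1.2857, -2.0558)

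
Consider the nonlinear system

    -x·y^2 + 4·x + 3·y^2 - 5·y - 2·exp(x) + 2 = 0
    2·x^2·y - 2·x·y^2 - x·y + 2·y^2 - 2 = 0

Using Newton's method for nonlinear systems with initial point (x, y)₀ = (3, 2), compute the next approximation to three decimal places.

At (3, 2): F = (-36.17107, 12.000).
Jacobian J = [[-y^2 - 2·exp(x) + 4, -2·x·y + 6·y - 5], [4·x·y - 2·y^2 - y, 2·x^2 - 4·x·y - x + 4·y]].
At the point, J = [[-40.17107, -5.000], [14.000, -1.000]] (det J = 110.17107).
Solving J·Δ = −F gives Δ = (-0.873, -0.221).
Then the next iterate is (x, y)₁ = (2.127, 1.779).

(2.127, 1.779)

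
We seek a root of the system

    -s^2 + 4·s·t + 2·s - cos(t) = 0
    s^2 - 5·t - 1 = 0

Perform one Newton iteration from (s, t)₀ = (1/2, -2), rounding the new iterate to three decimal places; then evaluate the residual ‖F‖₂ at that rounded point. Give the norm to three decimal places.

0.634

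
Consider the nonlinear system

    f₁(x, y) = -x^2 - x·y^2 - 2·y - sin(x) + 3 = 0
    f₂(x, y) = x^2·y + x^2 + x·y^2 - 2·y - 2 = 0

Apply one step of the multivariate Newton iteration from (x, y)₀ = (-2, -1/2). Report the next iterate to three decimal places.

(-2.790, -0.971)

At (-2, -1/2): F = (1.40930, 0.500).
Jacobian J = [[-2·x - y^2 - cos(x), -2·x·y - 2], [2·x·y + 2·x + y^2, x^2 + 2·x·y - 2]].
At the point, J = [[4.16615, -4.000], [-1.750, 4.000]] (det J = 9.66459).
Solving J·Δ = −F gives Δ = (-0.790, -0.471).
Then the next iterate is (x, y)₁ = (-2.790, -0.971).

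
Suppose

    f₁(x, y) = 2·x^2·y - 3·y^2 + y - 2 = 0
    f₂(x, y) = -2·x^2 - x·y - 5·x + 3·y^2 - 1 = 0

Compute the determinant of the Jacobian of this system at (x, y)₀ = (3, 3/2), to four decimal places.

J = [[4·x·y, 2·x^2 - 6·y + 1], [-4·x - y - 5, -x + 6·y]].
At the point, J = [[18.0000, 10.0000], [-18.5000, 6.0000]].
det J = 293.0000.

293.0000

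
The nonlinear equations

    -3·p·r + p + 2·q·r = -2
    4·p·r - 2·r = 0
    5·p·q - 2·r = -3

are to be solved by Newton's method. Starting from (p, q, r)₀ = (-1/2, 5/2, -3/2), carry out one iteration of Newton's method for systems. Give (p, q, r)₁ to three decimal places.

At (-1/2, 5/2, -3/2): F = (-8.250, 6.000, -0.250).
Jacobian J = [[-3·r + 1, 2·r, -3·p + 2·q], [4·r, 0, 4·p - 2], [5·q, 5·p, -2]].
At the point, J = [[5.500, -3.000, 6.500], [-6.000, 0.000, -4.000], [12.500, -2.500, -2.000]] (det J = 228.500).
Solving J·Δ = −F gives Δ = (0.236, 0.165, 1.146).
Then the next iterate is (p, q, r)₁ = (-0.264, 2.665, -0.354).

(-0.264, 2.665, -0.354)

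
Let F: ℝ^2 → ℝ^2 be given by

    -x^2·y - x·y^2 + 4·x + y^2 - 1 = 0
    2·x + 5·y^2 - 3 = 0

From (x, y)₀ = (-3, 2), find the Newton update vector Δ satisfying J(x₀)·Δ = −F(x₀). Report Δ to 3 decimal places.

At (-3, 2): F = (-15.000, 11.000).
Jacobian J = [[-2·x·y - y^2 + 4, -x^2 - 2·x·y + 2·y], [2, 10·y]].
At the point, J = [[12.000, 7.000], [2.000, 20.000]] (det J = 226.000).
Solving J·Δ = −F gives Δ = (1.668, -0.717).

(1.668, -0.717)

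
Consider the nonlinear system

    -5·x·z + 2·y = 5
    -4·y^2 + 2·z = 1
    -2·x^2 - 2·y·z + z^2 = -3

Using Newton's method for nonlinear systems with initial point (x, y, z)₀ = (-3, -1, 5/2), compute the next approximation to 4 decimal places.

At (-3, -1, 5/2): F = (30.5000, 0.0000, -3.7500).
Jacobian J = [[-5·z, 2, -5·x], [0, -8·y, 2], [-4·x, -2·z, -2·y + 2·z]].
At the point, J = [[-12.5000, 2.0000, 15.0000], [0.0000, 8.0000, 2.0000], [12.0000, -5.0000, 7.0000]] (det J = -2217.0000).
Solving J·Δ = −F gives Δ = (1.1042, 0.2879, -1.1516).
Then the next iterate is (x, y, z)₁ = (-1.8958, -0.7121, 1.3484).

(-1.8958, -0.7121, 1.3484)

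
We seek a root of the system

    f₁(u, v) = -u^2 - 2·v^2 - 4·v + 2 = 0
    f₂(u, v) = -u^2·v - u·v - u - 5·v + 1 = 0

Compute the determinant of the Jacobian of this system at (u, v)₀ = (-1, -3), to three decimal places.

J = [[-2·u, -4·v - 4], [-2·u·v - v - 1, -u^2 - u - 5]].
At the point, J = [[2.000, 8.000], [-4.000, -5.000]].
det J = 22.000.

22.000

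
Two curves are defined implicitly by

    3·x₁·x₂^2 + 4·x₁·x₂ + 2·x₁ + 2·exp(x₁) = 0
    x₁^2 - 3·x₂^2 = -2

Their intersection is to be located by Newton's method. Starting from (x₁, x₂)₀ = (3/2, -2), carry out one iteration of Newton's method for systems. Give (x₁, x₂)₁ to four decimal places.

At (3/2, -2): F = (17.963378, -7.7500).
Jacobian J = [[3·x₂^2 + 4·x₂ + 2·exp(x₁) + 2, 6·x₁·x₂ + 4·x₁], [2·x₁, -6·x₂]].
At the point, J = [[14.963378, -12.0000], [3.0000, 12.0000]] (det J = 215.560538).
Solving J·Δ = −F gives Δ = (-0.5686, 0.7880).
Then the next iterate is (x₁, x₂)₁ = (0.9314, -1.2120).

(0.9314, -1.2120)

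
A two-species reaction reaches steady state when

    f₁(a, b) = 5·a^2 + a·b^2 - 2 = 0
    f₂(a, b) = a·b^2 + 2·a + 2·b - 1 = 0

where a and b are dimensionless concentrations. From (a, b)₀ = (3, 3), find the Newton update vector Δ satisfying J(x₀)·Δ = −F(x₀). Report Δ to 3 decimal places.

At (3, 3): F = (70.000, 38.000).
Jacobian J = [[10·a + b^2, 2·a·b], [b^2 + 2, 2·a·b + 2]].
At the point, J = [[39.000, 18.000], [11.000, 20.000]] (det J = 582.000).
Solving J·Δ = −F gives Δ = (-1.230, -1.223).

(-1.230, -1.223)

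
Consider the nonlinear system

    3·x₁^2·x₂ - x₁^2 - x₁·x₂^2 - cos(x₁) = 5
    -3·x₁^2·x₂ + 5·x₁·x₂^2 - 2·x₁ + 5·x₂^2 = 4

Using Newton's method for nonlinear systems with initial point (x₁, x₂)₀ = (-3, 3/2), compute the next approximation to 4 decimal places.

(-11.6351, -5.0618)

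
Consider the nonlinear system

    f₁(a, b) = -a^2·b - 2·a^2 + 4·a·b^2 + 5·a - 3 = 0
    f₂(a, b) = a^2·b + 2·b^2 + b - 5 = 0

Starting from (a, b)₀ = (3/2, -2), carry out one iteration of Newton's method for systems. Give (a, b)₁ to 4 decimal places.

(0.6166, -1.6210)

At (3/2, -2): F = (28.5000, -3.5000).
Jacobian J = [[-2·a·b - 4·a + 4·b^2 + 5, -a^2 + 8·a·b], [2·a·b, a^2 + 4·b + 1]].
At the point, J = [[21.0000, -26.2500], [-6.0000, -4.7500]] (det J = -257.2500).
Solving J·Δ = −F gives Δ = (-0.8834, 0.3790).
Then the next iterate is (a, b)₁ = (0.6166, -1.6210).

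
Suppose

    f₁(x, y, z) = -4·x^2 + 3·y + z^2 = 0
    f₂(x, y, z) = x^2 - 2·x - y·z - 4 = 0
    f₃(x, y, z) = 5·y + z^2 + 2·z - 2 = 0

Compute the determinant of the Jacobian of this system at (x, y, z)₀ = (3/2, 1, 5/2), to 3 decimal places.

154.000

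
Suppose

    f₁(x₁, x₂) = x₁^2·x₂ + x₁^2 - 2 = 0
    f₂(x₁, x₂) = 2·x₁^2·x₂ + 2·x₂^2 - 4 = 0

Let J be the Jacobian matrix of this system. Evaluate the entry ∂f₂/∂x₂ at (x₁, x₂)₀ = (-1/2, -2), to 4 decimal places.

-7.5000

∂f₂/∂x₂ = 2·x₁^2 + 4·x₂.
At (-1/2, -2) this is -7.5000.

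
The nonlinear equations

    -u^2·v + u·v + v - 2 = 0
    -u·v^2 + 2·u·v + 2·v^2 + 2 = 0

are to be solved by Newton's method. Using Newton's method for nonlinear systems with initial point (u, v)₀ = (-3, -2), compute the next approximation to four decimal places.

At (-3, -2): F = (20.0000, 34.0000).
Jacobian J = [[-2·u·v + v, -u^2 + u + 1], [-v^2 + 2·v, -2·u·v + 2·u + 4·v]].
At the point, J = [[-14.0000, -11.0000], [-8.0000, -26.0000]] (det J = 276.0000).
Solving J·Δ = −F gives Δ = (0.5290, 1.1449).
Then the next iterate is (u, v)₁ = (-2.4710, -0.8551).

(-2.4710, -0.8551)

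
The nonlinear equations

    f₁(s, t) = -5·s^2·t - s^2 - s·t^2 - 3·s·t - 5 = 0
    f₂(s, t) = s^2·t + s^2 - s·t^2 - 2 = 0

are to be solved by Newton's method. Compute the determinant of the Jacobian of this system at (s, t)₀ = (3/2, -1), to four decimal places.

J = [[-10·s·t - 2·s - t^2 - 3·t, -5·s^2 - 2·s·t - 3·s], [2·s·t + 2·s - t^2, s^2 - 2·s·t]].
At the point, J = [[14.0000, -12.7500], [-1.0000, 5.2500]].
det J = 60.7500.

60.7500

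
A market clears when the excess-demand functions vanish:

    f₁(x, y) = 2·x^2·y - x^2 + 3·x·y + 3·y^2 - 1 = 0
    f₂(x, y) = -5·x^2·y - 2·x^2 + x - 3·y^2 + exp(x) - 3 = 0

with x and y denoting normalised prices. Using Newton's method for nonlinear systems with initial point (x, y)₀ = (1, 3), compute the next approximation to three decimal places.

(0.709, 1.501)

At (1, 3): F = (40.000, -43.28172).
Jacobian J = [[4·x·y - 2·x + 3·y, 2·x^2 + 3·x + 6·y], [-10·x·y - 4·x + exp(x) + 1, -5·x^2 - 6·y]].
At the point, J = [[19.000, 23.000], [-30.28172, -23.000]] (det J = 259.47952).
Solving J·Δ = −F gives Δ = (-0.291, -1.499).
Then the next iterate is (x, y)₁ = (0.709, 1.501).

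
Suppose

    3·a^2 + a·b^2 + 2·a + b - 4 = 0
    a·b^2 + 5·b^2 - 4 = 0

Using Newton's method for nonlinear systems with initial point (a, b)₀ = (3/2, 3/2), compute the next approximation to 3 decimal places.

At (3/2, 3/2): F = (10.625, 10.625).
Jacobian J = [[6·a + b^2 + 2, 2·a·b + 1], [b^2, 2·a·b + 10·b]].
At the point, J = [[13.250, 5.500], [2.250, 19.500]] (det J = 246.000).
Solving J·Δ = −F gives Δ = (-0.605, -0.475).
Then the next iterate is (a, b)₁ = (0.895, 1.025).

(0.895, 1.025)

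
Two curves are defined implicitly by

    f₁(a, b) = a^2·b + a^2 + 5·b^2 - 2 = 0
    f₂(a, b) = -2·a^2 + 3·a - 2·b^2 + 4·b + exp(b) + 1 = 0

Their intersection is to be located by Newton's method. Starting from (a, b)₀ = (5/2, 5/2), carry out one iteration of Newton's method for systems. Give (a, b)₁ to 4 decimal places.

At (5/2, 5/2): F = (51.1250, 5.682494).
Jacobian J = [[2·a·b + 2·a, a^2 + 10·b], [-4·a + 3, -4·b + exp(b) + 4]].
At the point, J = [[17.5000, 31.2500], [-7.0000, 6.182494]] (det J = 326.943644).
Solving J·Δ = −F gives Δ = (-0.4236, -1.3988).
Then the next iterate is (a, b)₁ = (2.0764, 1.1012).

(2.0764, 1.1012)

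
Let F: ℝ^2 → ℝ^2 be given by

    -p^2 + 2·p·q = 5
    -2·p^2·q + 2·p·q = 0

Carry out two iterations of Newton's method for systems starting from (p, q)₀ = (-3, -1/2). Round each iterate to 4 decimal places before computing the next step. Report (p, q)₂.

At (-3, -1/2): F = (-11.0000, 12.0000).
Jacobian J = [[-2·p + 2·q, 2·p], [-4·p·q + 2·q, -2·p^2 + 2·p]].
At the point, J = [[5.0000, -6.0000], [-7.0000, -24.0000]] (det J = -162.0000).
Solving J·Δ = −F gives Δ = (2.0741, -0.1049).
Then the next iterate is (p, q)₁ = (-0.9259, -0.6049).
Round to (-0.9259, -0.6049) and repeat: F = (-4.737137, 2.157304), J = [[0.6420, -1.8518], [-3.450108, -3.566382]].
Δ = (2.4070, -1.7236), so (p, q)₂ = (1.4811, -2.3285).

(1.4811, -2.3285)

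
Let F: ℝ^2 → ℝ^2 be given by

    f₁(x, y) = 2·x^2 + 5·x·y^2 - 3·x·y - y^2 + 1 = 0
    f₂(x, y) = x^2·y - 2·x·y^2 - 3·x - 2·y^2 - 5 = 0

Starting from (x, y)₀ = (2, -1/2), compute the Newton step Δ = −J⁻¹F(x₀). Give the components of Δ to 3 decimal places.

At (2, -1/2): F = (14.250, -14.500).
Jacobian J = [[4·x + 5·y^2 - 3·y, 10·x·y - 3·x - 2·y], [2·x·y - 2·y^2 - 3, x^2 - 4·x·y - 4·y]].
At the point, J = [[10.750, -15.000], [-5.500, 10.000]] (det J = 25.000).
Solving J·Δ = −F gives Δ = (3.000, 3.100).

(3.000, 3.100)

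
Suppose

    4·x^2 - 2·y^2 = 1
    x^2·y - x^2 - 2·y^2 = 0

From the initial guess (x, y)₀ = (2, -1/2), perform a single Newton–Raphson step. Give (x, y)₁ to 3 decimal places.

(1.074, -0.343)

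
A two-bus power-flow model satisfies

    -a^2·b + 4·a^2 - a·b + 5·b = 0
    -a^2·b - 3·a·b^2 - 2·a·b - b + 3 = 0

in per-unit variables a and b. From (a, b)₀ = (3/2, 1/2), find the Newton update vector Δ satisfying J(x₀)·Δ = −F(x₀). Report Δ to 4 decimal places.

At (3/2, 1/2): F = (9.6250, -1.2500).
Jacobian J = [[-2·a·b + 8·a - b, -a^2 - a + 5], [-2·a·b - 3·b^2 - 2·b, -a^2 - 6·a·b - 2·a - 1]].
At the point, J = [[10.0000, 1.2500], [-3.2500, -10.7500]] (det J = -103.4375).
Solving J·Δ = −F gives Δ = (-0.9852, 0.1816).

(-0.9852, 0.1816)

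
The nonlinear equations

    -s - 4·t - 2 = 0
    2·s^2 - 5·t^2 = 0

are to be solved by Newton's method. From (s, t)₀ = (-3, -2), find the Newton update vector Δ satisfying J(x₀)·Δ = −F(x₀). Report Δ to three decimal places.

(2.529, 1.618)

At (-3, -2): F = (9.000, -2.000).
Jacobian J = [[-1, -4], [4·s, -10·t]].
At the point, J = [[-1.000, -4.000], [-12.000, 20.000]] (det J = -68.000).
Solving J·Δ = −F gives Δ = (2.529, 1.618).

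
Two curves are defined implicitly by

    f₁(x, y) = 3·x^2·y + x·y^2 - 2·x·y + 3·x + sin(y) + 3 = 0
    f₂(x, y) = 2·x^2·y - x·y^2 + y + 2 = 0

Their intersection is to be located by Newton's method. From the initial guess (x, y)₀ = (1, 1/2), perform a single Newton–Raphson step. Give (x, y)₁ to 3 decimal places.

(0.065, -0.307)

At (1, 1/2): F = (7.22943, 3.250).
Jacobian J = [[6·x·y + y^2 - 2·y + 3, 3·x^2 + 2·x·y - 2·x + cos(y)], [4·x·y - y^2, 2·x^2 - 2·x·y + 1]].
At the point, J = [[5.250, 2.87758], [1.750, 2.000]] (det J = 5.46423).
Solving J·Δ = −F gives Δ = (-0.935, -0.807).
Then the next iterate is (x, y)₁ = (0.065, -0.307).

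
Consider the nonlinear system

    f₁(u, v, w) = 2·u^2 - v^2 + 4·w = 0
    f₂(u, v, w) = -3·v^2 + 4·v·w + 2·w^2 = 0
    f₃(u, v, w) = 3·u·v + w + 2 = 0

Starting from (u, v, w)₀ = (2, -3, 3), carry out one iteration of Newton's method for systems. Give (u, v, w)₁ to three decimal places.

At (2, -3, 3): F = (11.000, -45.000, -13.000).
Jacobian J = [[4·u, -2·v, 4], [0, -6·v + 4·w, 4·v + 4·w], [3·v, 3·u, 1]].
At the point, J = [[8.000, 6.000, 4.000], [0.000, 30.000, 0.000], [-9.000, 6.000, 1.000]] (det J = 1320.000).
Solving J·Δ = −F gives Δ = (-0.818, 1.500, -3.364).
Then the next iterate is (u, v, w)₁ = (1.182, -1.500, -0.364).

(1.182, -1.500, -0.364)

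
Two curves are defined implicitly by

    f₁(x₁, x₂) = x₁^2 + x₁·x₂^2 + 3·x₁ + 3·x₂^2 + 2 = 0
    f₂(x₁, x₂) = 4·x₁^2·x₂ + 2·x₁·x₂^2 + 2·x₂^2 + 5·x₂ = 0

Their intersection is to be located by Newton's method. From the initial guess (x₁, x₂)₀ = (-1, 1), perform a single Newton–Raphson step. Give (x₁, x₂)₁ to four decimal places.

(-0.5714, 0.2857)

At (-1, 1): F = (2.0000, 9.0000).
Jacobian J = [[2·x₁ + x₂^2 + 3, 2·x₁·x₂ + 6·x₂], [8·x₁·x₂ + 2·x₂^2, 4·x₁^2 + 4·x₁·x₂ + 4·x₂ + 5]].
At the point, J = [[2.0000, 4.0000], [-6.0000, 9.0000]] (det J = 42.0000).
Solving J·Δ = −F gives Δ = (0.4286, -0.7143).
Then the next iterate is (x₁, x₂)₁ = (-0.5714, 0.2857).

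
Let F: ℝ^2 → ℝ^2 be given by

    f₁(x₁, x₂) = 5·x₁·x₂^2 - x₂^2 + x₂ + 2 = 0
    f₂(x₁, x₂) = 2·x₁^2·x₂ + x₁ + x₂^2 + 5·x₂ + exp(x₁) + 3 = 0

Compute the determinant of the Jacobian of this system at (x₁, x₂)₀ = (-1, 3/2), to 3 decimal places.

J = [[5·x₂^2, 10·x₁·x₂ - 2·x₂ + 1], [4·x₁·x₂ + exp(x₁) + 1, 2·x₁^2 + 2·x₂ + 5]].
At the point, J = [[11.250, -17.000], [-4.63212, 10.000]].
det J = 33.754.

33.754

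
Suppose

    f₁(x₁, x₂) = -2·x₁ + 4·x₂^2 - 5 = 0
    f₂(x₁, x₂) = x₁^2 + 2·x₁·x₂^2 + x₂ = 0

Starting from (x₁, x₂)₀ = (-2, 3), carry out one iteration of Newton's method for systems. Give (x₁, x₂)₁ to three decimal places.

(-2.376, 1.510)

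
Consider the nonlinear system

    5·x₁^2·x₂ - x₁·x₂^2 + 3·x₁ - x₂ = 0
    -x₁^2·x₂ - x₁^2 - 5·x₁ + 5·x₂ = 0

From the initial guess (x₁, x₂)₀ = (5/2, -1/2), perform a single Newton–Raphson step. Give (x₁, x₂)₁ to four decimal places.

(0.1576, -0.9455)

At (5/2, -1/2): F = (-8.2500, -18.1250).
Jacobian J = [[10·x₁·x₂ - x₂^2 + 3, 5·x₁^2 - 2·x₁·x₂ - 1], [-2·x₁·x₂ - 2·x₁ - 5, -x₁^2 + 5]].
At the point, J = [[-9.7500, 32.7500], [-7.5000, -1.2500]] (det J = 257.8125).
Solving J·Δ = −F gives Δ = (-2.3424, -0.4455).
Then the next iterate is (x₁, x₂)₁ = (0.1576, -0.9455).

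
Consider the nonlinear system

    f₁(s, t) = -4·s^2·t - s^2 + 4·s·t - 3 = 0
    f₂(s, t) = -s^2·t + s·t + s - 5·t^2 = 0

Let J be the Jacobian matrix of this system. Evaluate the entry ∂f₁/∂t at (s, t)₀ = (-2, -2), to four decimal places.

∂f₁/∂t = -4·s^2 + 4·s.
At (-2, -2) this is -24.0000.

-24.0000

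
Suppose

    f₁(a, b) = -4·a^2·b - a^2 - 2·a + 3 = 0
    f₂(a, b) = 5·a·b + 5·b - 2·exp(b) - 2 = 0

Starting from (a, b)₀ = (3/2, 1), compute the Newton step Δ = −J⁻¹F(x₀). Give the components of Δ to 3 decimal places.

At (3/2, 1): F = (-11.250, 5.06344).
Jacobian J = [[-8·a·b - 2·a - 2, -4·a^2], [5·b, 5·a - 2·exp(b) + 5]].
At the point, J = [[-17.000, -9.000], [5.000, 7.06344]] (det J = -75.07842).
Solving J·Δ = −F gives Δ = (-0.451, -0.397).

(-0.451, -0.397)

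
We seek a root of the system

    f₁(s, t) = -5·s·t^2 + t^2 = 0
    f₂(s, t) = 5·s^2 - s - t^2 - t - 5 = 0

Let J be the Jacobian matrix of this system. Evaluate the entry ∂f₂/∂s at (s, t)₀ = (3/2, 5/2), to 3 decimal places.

∂f₂/∂s = 10·s - 1.
At (3/2, 5/2) this is 14.000.

14.000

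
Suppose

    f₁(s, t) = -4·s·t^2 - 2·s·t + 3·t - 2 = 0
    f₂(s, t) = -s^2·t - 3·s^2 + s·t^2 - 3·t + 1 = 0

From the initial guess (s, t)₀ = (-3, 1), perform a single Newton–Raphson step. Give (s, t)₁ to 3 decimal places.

(-1.590, 0.681)

At (-3, 1): F = (19.000, -41.000).
Jacobian J = [[-4·t^2 - 2·t, -8·s·t - 2·s + 3], [-2·s·t - 6·s + t^2, -s^2 + 2·s·t - 3]].
At the point, J = [[-6.000, 33.000], [25.000, -18.000]] (det J = -717.000).
Solving J·Δ = −F gives Δ = (1.410, -0.319).
Then the next iterate is (s, t)₁ = (-1.590, 0.681).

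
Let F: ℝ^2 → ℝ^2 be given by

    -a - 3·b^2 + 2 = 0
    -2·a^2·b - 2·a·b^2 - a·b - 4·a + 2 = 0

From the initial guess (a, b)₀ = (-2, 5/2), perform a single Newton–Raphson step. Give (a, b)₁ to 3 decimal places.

(-95.500, 7.750)

At (-2, 5/2): F = (-14.750, 20.000).
Jacobian J = [[-1, -6·b], [-4·a·b - 2·b^2 - b - 4, -2·a^2 - 4·a·b - a]].
At the point, J = [[-1.000, -15.000], [1.000, 14.000]] (det J = 1.000).
Solving J·Δ = −F gives Δ = (-93.500, 5.250).
Then the next iterate is (a, b)₁ = (-95.500, 7.750).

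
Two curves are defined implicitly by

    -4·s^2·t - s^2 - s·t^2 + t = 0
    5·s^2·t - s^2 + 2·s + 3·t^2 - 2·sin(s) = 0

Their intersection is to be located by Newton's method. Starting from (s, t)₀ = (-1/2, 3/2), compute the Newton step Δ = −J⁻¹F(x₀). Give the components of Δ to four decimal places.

(0.0608, -0.7759)

At (-1/2, 3/2): F = (0.8750, 8.333851).
Jacobian J = [[-8·s·t - 2·s - t^2, -4·s^2 - 2·s·t + 1], [10·s·t - 2·s - 2·cos(s) + 2, 5·s^2 + 6·t]].
At the point, J = [[4.7500, 1.5000], [-6.255165, 10.2500]] (det J = 58.070248).
Solving J·Δ = −F gives Δ = (0.0608, -0.7759).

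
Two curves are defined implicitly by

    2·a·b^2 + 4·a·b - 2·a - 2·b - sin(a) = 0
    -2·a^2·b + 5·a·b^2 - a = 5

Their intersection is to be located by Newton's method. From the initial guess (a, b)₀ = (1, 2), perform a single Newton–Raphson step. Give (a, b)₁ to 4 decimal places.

At (1, 2): F = (9.158529, 10.0000).
Jacobian J = [[2·b^2 + 4·b - cos(a) - 2, 4·a·b + 4·a - 2], [-4·a·b + 5·b^2 - 1, -2·a^2 + 10·a·b]].
At the point, J = [[13.459698, 10.0000], [11.0000, 18.0000]] (det J = 132.274558).
Solving J·Δ = −F gives Δ = (-0.4903, -0.2559).
Then the next iterate is (a, b)₁ = (0.5097, 1.7441).

(0.5097, 1.7441)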